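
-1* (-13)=13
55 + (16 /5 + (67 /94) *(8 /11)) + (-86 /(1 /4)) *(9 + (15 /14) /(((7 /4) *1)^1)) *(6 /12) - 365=-248211182 /126665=-1959.59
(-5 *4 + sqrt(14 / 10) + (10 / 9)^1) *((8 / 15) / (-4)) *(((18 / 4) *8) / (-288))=-17 / 54 + sqrt(35) / 300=-0.30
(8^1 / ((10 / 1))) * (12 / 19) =48 / 95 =0.51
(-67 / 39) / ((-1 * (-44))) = -67 / 1716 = -0.04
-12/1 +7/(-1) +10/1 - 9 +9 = -9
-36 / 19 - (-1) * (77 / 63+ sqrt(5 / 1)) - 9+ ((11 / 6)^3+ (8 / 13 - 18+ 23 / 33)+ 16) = -2463761 / 586872+ sqrt(5) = -1.96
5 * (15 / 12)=6.25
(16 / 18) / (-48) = -1 / 54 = -0.02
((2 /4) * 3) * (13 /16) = 39 /32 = 1.22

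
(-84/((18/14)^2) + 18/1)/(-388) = 443/5238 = 0.08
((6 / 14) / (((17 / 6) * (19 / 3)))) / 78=9 / 29393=0.00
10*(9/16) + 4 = 77/8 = 9.62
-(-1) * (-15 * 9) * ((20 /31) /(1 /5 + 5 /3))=-10125 /217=-46.66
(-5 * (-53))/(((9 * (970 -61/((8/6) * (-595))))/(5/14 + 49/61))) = 44644550/1267521867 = 0.04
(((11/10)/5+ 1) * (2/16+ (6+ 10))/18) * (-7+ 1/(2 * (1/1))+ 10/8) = -18361/3200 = -5.74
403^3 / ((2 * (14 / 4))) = 65450827 / 7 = 9350118.14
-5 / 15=-1 / 3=-0.33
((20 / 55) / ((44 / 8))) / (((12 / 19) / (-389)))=-14782 / 363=-40.72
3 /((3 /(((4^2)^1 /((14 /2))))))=16 /7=2.29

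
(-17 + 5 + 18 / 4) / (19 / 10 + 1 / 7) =-525 / 143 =-3.67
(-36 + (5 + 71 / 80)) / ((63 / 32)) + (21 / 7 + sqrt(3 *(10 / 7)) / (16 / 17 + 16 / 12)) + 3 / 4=-10.64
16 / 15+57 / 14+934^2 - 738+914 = 183232799 / 210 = 872537.14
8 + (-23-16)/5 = 1/5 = 0.20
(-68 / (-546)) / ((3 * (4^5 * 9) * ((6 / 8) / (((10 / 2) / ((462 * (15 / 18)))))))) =17 / 217945728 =0.00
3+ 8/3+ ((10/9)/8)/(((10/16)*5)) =257/45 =5.71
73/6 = 12.17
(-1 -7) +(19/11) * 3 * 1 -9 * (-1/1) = 68/11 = 6.18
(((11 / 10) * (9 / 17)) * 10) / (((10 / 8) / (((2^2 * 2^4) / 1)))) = 25344 / 85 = 298.16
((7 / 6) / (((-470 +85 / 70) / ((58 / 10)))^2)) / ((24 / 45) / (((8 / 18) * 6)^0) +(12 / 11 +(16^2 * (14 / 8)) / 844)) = 669522623 / 8079196795330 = 0.00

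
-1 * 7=-7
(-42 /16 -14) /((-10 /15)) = 399 /16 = 24.94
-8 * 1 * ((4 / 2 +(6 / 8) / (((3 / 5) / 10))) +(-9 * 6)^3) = 1259596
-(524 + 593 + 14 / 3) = -3365 / 3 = -1121.67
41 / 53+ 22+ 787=42918 / 53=809.77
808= 808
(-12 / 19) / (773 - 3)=-6 / 7315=-0.00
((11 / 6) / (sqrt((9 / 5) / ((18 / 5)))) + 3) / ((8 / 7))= 4.89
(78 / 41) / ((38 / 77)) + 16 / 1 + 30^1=38837 / 779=49.85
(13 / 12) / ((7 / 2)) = 13 / 42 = 0.31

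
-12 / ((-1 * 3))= 4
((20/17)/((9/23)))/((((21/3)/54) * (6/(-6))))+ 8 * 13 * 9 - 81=98985/119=831.81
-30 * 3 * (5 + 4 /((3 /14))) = -2130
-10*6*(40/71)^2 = -19.04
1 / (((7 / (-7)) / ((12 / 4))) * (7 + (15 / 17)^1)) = -0.38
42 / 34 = 21 / 17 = 1.24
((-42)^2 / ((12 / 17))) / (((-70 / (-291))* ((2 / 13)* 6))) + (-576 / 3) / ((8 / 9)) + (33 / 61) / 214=2881912659 / 261080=11038.43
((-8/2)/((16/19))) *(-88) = 418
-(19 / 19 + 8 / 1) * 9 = -81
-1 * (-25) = 25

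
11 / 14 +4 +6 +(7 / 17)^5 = 214633705 / 19877998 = 10.80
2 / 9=0.22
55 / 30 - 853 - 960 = -10867 / 6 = -1811.17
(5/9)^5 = 3125/59049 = 0.05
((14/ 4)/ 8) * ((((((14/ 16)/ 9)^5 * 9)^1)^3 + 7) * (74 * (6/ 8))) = 18015972997469679670172263333/ 105995796271187792177922048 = 169.97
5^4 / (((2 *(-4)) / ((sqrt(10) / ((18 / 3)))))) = -625 *sqrt(10) / 48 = -41.18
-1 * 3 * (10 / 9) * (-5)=50 / 3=16.67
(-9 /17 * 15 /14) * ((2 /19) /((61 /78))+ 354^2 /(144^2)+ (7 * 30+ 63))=-2795621505 /17653888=-158.36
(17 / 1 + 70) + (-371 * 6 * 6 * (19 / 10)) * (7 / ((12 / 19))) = -2811681 / 10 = -281168.10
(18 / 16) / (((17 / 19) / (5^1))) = 855 / 136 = 6.29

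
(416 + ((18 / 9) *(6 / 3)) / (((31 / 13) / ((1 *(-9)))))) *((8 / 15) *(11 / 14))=546832 / 3255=168.00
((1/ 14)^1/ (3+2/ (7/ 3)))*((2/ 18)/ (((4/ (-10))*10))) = -1/ 1944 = -0.00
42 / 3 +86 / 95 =14.91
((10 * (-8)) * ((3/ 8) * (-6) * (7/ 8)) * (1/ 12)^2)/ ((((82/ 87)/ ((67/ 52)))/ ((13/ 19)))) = 204015/ 199424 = 1.02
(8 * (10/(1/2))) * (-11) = -1760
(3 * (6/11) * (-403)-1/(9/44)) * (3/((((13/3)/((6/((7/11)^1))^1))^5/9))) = -5458613723513280/6240321451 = -874732.78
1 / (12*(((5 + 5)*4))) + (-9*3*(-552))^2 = 222129216.00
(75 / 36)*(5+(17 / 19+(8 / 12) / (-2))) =7925 / 684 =11.59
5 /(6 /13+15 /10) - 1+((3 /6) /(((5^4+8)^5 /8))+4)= 9587022152615141 /1727696571672681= 5.55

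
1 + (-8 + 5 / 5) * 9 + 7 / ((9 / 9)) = -55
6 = 6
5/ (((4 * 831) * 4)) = 5/ 13296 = 0.00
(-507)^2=257049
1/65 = 0.02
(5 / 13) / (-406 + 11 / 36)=-36 / 37973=-0.00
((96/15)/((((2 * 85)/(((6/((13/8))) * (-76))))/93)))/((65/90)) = -97708032/71825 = -1360.36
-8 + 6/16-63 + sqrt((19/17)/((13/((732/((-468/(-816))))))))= -565/8 + 4 * sqrt(1159)/13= -60.15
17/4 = 4.25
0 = 0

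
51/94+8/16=49/47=1.04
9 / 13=0.69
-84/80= -1.05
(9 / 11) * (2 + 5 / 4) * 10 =585 / 22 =26.59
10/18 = 5/9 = 0.56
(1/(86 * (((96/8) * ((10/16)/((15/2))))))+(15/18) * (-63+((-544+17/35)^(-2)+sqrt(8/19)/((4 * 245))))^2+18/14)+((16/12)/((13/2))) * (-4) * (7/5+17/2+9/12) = 661220779047283785947003141597/200366379542111426144979660-1628435293 * sqrt(38)/144387937071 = 3299.99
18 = 18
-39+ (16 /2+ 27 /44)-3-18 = -2261 /44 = -51.39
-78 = -78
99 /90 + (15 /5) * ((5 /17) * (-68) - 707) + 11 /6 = -32671 /15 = -2178.07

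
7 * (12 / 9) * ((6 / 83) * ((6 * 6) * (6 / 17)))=12096 / 1411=8.57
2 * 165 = 330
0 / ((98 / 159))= 0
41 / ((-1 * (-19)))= 41 / 19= 2.16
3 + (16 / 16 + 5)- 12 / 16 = 33 / 4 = 8.25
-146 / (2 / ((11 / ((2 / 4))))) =-1606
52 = 52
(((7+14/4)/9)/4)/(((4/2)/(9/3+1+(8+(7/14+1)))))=63/32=1.97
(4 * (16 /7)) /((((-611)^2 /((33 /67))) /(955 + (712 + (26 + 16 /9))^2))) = 31262048576 /4727363823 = 6.61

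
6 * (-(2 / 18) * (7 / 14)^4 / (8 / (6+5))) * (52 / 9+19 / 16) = -0.40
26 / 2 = 13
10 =10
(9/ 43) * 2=18/ 43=0.42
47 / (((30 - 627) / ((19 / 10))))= -893 / 5970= -0.15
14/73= 0.19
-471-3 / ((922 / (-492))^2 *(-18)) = -100087305 / 212521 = -470.95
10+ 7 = 17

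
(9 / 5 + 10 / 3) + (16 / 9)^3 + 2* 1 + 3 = 57416 / 3645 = 15.75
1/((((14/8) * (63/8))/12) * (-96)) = -4/441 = -0.01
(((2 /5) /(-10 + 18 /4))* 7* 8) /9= -224 /495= -0.45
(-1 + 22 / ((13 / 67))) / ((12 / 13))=487 / 4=121.75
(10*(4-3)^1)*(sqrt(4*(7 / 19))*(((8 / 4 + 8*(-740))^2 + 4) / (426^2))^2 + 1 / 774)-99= -38308 / 387 + 1533239345702480*sqrt(133) / 39108577059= 452031.47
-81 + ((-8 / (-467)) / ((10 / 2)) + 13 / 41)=-7723852 / 95735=-80.68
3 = 3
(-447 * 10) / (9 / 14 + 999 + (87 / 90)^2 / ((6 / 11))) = -168966000 / 37851257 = -4.46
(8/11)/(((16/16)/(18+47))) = 520/11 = 47.27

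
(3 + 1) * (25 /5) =20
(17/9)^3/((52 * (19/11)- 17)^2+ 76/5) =2972365/2345339529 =0.00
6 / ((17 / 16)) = 96 / 17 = 5.65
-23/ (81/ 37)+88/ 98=-38135/ 3969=-9.61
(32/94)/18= 0.02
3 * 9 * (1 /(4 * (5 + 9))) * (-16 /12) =-9 /14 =-0.64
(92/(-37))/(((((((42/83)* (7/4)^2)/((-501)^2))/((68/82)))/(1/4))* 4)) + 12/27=-97746744112/4682979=-20872.77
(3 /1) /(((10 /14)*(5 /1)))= 21 /25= 0.84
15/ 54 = 5/ 18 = 0.28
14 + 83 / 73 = 15.14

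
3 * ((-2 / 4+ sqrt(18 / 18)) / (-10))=-0.15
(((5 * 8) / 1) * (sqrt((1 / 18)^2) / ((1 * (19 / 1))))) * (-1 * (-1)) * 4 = 80 / 171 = 0.47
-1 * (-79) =79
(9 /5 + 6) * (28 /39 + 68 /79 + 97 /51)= 182307 /6715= 27.15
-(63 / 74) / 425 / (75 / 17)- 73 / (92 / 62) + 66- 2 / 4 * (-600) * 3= 487625071 / 531875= 916.80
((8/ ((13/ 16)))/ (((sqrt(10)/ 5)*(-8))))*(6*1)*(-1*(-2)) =-96*sqrt(10)/ 13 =-23.35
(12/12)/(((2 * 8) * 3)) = 1/48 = 0.02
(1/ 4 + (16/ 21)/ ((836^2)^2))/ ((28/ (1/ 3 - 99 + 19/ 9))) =-12661685494075/ 14686972356672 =-0.86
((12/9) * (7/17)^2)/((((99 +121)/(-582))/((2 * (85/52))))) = -4753/2431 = -1.96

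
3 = 3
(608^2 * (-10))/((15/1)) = -739328/3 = -246442.67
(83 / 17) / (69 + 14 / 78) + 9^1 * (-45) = -18572493 / 45866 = -404.93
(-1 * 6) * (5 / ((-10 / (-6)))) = -18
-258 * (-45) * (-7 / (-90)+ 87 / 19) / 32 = 1027227 / 608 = 1689.52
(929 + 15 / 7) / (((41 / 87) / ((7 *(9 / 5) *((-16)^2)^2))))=334469136384 / 205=1631556762.85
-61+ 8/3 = -175/3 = -58.33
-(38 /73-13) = 911 /73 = 12.48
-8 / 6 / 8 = -1 / 6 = -0.17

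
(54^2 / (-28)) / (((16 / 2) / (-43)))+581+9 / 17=1086515 / 952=1141.30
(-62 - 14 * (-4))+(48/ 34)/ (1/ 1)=-78/ 17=-4.59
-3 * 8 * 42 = -1008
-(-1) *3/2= 3/2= 1.50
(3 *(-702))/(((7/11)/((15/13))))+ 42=-26436/7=-3776.57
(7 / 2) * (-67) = -469 / 2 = -234.50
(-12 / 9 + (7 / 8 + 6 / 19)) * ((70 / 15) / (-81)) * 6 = 455 / 9234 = 0.05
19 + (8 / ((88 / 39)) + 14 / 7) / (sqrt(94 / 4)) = 20.14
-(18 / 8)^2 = -81 / 16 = -5.06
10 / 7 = 1.43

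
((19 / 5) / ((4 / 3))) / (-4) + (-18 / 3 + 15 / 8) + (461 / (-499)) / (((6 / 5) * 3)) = -1830217 / 359280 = -5.09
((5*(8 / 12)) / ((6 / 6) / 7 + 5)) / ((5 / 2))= 7 / 27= 0.26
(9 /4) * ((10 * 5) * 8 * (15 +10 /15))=14100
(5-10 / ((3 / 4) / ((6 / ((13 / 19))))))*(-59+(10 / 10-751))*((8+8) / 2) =9416760 / 13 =724366.15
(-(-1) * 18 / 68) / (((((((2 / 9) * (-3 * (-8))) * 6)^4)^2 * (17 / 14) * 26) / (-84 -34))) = -3717 / 4130865185554432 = -0.00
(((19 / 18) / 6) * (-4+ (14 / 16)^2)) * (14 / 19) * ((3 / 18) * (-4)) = 161 / 576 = 0.28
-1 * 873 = -873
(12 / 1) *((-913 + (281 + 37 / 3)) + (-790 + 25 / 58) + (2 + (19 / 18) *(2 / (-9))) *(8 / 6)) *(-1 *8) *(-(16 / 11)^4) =-20791784636416 / 34391709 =-604558.05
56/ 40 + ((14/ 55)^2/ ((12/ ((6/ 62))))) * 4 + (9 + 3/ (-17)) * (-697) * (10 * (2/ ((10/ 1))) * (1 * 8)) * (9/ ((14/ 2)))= -83046219633/ 656425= -126512.88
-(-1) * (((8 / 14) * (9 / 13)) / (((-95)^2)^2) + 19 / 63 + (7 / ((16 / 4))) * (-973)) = -454268136211829 / 266832247500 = -1702.45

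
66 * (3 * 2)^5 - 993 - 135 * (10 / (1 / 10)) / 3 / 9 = 511723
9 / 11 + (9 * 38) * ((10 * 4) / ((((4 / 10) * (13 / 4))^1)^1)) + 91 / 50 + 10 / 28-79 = 261437983 / 25025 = 10447.07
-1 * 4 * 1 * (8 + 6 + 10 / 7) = -432 / 7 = -61.71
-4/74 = -2/37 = -0.05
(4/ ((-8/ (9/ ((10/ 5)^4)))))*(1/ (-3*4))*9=27/ 128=0.21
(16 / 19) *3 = 48 / 19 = 2.53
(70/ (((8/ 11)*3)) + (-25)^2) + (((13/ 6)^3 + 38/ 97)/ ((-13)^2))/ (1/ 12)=388219049/ 590148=657.83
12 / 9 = 4 / 3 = 1.33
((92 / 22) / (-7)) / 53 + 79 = 322353 / 4081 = 78.99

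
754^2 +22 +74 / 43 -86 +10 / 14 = 171104785 / 301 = 568454.44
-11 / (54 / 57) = -209 / 18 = -11.61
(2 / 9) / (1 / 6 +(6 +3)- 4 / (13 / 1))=52 / 2073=0.03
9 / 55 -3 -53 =-55.84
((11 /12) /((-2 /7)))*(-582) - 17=7401 /4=1850.25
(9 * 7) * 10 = 630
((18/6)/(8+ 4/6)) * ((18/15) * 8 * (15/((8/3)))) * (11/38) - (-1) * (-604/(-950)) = 74677/12350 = 6.05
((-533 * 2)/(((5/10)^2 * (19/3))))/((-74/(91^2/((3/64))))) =1129925888/703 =1607291.45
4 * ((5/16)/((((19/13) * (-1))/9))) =-585/76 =-7.70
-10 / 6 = -5 / 3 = -1.67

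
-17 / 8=-2.12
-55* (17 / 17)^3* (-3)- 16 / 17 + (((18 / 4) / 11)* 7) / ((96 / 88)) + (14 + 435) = 83733 / 136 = 615.68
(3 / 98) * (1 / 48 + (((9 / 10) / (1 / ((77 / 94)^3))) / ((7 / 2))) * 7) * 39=981703983 / 813972320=1.21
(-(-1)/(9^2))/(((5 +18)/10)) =10/1863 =0.01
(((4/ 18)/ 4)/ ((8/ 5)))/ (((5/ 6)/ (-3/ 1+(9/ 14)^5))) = -518141/ 4302592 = -0.12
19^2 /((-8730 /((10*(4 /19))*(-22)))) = 1.92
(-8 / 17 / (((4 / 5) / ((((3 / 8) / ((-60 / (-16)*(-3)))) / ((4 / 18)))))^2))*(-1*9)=81 / 544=0.15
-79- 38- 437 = -554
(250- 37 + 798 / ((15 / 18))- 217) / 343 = 4768 / 1715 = 2.78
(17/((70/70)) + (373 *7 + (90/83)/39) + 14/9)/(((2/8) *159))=102143536/1544049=66.15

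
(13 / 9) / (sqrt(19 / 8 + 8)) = 0.45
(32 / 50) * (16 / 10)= 128 / 125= 1.02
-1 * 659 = -659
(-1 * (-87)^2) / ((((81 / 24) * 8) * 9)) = -841 / 27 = -31.15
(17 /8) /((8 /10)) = 85 /32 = 2.66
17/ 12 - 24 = -22.58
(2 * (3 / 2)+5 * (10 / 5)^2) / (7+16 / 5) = 115 / 51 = 2.25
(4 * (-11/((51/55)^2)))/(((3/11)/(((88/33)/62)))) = -8.07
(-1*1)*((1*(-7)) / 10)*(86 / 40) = 301 / 200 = 1.50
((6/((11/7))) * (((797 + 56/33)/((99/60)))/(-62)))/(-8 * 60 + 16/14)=6457465/103730154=0.06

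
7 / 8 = 0.88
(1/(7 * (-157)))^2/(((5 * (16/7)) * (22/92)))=23/75918920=0.00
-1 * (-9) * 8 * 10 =720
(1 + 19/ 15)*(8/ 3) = 272/ 45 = 6.04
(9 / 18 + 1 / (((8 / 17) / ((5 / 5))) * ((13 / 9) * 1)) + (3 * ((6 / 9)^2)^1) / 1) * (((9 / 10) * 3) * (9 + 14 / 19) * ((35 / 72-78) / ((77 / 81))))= -17244770967 / 2434432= -7083.69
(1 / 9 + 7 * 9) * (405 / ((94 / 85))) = 1086300 / 47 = 23112.77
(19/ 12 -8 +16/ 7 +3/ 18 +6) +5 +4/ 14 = 205/ 28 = 7.32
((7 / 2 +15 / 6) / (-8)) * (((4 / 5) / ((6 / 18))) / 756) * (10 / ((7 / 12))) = -2 / 49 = -0.04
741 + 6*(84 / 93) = 23139 / 31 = 746.42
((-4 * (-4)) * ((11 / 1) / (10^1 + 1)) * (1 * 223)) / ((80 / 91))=20293 / 5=4058.60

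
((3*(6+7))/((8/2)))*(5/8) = 195/32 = 6.09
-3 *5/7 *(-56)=120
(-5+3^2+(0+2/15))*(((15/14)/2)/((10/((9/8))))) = 279/1120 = 0.25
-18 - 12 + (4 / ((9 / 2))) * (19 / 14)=-1814 / 63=-28.79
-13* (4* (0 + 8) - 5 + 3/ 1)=-390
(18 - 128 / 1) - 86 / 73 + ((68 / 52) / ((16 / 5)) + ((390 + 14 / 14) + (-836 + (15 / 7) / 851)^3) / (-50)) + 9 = 187533919438413075222221 / 16048668253268560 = 11685325.94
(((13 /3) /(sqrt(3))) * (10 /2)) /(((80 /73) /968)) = 114829 * sqrt(3) /18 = 11049.43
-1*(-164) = 164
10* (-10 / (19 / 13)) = -1300 / 19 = -68.42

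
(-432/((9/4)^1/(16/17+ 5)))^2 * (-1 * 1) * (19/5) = -7144943616/1445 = -4944597.66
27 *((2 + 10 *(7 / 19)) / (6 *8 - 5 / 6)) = 17496 / 5377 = 3.25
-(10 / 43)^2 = -100 / 1849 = -0.05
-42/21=-2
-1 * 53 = -53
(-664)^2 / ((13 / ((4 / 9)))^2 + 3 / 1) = 7054336 / 13737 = 513.53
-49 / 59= -0.83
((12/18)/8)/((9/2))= 1/54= 0.02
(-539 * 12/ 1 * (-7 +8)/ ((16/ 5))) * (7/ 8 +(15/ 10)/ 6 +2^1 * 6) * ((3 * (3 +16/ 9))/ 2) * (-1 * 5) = 60839625/ 64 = 950619.14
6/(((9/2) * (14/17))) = 1.62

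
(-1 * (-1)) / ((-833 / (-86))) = 86 / 833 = 0.10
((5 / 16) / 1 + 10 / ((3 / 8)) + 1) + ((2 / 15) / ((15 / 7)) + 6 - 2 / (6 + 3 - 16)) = 34.33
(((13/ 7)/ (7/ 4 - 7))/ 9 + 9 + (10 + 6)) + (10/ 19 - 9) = 414434/ 25137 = 16.49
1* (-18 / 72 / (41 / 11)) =-11 / 164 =-0.07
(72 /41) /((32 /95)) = 855 /164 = 5.21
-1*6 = -6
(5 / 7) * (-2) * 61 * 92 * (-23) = 1290760 / 7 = 184394.29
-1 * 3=-3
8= 8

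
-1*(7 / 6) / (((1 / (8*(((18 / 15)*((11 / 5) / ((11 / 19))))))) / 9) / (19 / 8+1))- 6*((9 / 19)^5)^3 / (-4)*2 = -1292.76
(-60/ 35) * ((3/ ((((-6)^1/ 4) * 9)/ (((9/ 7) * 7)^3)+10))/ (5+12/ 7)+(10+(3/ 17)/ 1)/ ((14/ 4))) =-311376/ 61523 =-5.06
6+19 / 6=55 / 6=9.17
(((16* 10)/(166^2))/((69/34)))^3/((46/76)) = 95587328000/2470265667646766883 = 0.00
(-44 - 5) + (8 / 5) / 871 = -49.00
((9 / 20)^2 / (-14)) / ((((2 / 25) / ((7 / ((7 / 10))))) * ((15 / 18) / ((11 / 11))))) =-243 / 112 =-2.17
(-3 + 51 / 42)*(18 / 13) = -225 / 91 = -2.47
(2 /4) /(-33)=-1 /66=-0.02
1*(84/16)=21/4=5.25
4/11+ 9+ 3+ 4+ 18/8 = 819/44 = 18.61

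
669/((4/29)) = 19401/4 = 4850.25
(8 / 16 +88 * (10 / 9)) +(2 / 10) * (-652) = -2891 / 90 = -32.12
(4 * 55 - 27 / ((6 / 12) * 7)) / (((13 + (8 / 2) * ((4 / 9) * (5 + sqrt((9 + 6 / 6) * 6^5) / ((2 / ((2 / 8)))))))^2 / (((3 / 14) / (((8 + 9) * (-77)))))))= -63164887101 / 4753471381251901 + 10243628064 * sqrt(15) / 4753471381251901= -0.00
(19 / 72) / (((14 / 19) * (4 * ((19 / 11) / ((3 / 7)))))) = 209 / 9408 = 0.02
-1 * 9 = -9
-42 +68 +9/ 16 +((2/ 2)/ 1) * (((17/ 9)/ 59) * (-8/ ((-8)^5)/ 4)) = 231091217/ 8699904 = 26.56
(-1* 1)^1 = -1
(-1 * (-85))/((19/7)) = 595/19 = 31.32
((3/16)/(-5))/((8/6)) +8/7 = 2497/2240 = 1.11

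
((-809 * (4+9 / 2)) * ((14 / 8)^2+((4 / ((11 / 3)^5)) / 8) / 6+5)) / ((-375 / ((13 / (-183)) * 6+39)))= 224108342928509 / 39296444000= 5703.02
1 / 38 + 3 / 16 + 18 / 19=353 / 304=1.16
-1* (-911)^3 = 756058031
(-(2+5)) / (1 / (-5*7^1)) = 245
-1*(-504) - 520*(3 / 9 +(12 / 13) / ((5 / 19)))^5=-1883628753284992 / 4337701875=-434245.78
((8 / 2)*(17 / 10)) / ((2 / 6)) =102 / 5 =20.40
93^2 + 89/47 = 8650.89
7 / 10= 0.70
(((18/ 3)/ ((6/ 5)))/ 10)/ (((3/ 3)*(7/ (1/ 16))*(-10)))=-1/ 2240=-0.00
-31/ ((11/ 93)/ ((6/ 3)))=-5766/ 11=-524.18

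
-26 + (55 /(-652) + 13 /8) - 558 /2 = -395711 /1304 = -303.46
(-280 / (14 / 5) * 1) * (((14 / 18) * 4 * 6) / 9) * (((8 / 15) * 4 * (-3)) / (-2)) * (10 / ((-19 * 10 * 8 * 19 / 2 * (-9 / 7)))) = -31360 / 87723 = -0.36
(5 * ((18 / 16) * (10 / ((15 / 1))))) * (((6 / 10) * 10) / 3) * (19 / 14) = 285 / 28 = 10.18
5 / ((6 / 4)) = 10 / 3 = 3.33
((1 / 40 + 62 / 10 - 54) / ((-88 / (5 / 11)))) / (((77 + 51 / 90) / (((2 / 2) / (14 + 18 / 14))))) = 0.00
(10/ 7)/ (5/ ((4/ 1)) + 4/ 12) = 120/ 133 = 0.90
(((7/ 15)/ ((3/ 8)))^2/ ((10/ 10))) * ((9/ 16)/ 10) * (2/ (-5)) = -196/ 5625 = -0.03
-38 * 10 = -380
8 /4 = 2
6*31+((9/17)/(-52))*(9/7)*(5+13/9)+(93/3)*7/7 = 216.92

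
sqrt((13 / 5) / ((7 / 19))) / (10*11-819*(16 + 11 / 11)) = -0.00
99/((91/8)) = 792/91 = 8.70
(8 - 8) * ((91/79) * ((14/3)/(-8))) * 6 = 0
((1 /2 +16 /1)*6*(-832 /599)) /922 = -41184 /276139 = -0.15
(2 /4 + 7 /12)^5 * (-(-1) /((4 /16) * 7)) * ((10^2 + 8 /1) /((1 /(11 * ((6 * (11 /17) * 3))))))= 44926453 /3808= 11797.91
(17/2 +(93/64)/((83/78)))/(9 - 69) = -26203/159360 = -0.16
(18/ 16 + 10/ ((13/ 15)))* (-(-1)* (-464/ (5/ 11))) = -840246/ 65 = -12926.86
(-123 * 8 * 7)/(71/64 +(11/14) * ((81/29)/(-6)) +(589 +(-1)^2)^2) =-29829632/1507508287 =-0.02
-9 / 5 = -1.80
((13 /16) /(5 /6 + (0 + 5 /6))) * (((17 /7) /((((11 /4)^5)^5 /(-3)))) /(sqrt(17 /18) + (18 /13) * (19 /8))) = -11200993549650638143488 /910816846454457662251594959275225 + 567691680878979710976 * sqrt(34) /910816846454457662251594959275225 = -0.00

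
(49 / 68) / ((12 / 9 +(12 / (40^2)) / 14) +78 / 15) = 205800 / 1866073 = 0.11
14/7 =2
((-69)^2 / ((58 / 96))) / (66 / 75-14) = -714150 / 1189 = -600.63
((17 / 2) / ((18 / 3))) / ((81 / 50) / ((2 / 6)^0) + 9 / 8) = 850 / 1647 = 0.52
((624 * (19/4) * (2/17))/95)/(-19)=-312/1615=-0.19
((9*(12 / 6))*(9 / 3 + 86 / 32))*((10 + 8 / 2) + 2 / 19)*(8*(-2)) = -438984 / 19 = -23104.42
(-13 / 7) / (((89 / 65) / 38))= -32110 / 623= -51.54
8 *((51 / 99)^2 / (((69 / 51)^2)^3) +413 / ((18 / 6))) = 177602945603456 / 161211083121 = 1101.68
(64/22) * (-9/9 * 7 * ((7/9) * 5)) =-7840/99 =-79.19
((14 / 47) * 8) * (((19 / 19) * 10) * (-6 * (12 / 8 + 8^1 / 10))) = -328.85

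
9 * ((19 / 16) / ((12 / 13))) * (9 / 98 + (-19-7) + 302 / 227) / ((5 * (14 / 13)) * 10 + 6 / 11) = -5.23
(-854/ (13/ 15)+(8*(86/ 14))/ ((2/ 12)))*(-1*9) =565542/ 91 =6214.75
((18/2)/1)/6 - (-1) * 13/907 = 2747/1814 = 1.51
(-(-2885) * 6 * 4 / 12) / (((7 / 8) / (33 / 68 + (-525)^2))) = 216288830820 / 119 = 1817553200.17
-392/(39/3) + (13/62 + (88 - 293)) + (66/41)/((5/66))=-35308889/165230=-213.70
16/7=2.29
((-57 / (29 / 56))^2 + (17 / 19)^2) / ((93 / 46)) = 5992.85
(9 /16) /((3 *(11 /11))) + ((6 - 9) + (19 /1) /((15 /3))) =0.99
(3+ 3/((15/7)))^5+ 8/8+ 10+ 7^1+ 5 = 5225507/3125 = 1672.16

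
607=607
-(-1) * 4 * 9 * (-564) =-20304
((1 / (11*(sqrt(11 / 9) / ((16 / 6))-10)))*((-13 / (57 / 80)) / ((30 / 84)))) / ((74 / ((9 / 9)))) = 11648*sqrt(11) / 148218411 + 931840 / 148218411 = 0.01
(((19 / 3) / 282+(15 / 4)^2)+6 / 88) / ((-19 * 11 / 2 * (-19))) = 1053673 / 147816504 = 0.01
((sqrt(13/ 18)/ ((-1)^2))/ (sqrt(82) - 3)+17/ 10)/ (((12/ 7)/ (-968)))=-14399/ 15 - 1694 *sqrt(533)/ 657 - 847 *sqrt(26)/ 219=-1039.18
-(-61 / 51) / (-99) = -61 / 5049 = -0.01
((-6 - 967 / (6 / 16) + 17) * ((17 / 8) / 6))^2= 17148164401 / 20736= 826975.52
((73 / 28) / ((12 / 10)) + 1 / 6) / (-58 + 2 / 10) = -655 / 16184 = -0.04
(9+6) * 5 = 75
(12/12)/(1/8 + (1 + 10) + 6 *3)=8/233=0.03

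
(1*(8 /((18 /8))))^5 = 33554432 /59049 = 568.25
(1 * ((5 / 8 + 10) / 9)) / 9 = 85 / 648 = 0.13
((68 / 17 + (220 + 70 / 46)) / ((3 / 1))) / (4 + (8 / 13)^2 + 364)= 292201 / 1431888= 0.20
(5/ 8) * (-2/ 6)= -5/ 24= -0.21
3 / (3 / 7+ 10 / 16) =168 / 59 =2.85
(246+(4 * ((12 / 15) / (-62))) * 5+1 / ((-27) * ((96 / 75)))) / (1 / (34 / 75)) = 111880009 / 1004400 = 111.39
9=9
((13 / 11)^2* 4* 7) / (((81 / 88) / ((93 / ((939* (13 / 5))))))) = 451360 / 278883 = 1.62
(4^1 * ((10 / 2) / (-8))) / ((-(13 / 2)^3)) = 20 / 2197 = 0.01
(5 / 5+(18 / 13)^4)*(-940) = -125524780 / 28561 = -4394.97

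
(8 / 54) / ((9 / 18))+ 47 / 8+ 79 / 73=114373 / 15768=7.25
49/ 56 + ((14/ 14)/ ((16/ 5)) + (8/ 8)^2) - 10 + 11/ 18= -1037/ 144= -7.20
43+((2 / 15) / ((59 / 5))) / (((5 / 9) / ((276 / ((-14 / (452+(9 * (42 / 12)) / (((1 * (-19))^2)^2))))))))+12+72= -14596108403 / 269112865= -54.24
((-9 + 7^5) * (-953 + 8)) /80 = -1587411 /8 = -198426.38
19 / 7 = 2.71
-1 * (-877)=877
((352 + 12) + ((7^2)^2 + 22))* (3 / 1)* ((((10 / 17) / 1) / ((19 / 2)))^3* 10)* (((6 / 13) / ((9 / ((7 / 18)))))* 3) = 520240000 / 438077471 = 1.19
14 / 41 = 0.34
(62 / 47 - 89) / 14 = -4121 / 658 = -6.26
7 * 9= 63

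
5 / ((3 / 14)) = 70 / 3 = 23.33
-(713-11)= -702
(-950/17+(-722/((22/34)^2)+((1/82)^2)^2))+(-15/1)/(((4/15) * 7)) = -1164243292900453/651010122224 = -1788.36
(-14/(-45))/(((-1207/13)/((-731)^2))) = -5720806/3195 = -1790.55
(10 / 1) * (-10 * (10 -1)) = -900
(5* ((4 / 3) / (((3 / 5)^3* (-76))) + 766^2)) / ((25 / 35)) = 6321121513 / 1539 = 4107291.43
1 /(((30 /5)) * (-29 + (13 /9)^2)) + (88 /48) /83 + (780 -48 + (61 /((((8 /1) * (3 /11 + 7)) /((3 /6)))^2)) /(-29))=943983062310359 /1289566617600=732.02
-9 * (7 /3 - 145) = 1284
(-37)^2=1369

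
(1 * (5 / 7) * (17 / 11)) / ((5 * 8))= 17 / 616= 0.03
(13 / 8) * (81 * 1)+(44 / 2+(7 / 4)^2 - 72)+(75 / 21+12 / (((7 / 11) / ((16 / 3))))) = 21149 / 112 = 188.83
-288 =-288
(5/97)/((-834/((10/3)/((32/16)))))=-25/242694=-0.00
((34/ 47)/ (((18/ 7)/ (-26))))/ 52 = -119/ 846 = -0.14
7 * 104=728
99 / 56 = 1.77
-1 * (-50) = 50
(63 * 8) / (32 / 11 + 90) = 396 / 73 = 5.42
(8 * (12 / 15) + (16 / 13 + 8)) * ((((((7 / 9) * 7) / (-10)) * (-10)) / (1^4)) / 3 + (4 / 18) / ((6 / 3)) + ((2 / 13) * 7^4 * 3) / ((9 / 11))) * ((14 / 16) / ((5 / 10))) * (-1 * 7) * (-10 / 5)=11850434008 / 22815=519414.16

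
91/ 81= 1.12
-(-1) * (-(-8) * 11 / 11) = 8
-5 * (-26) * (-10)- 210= -1510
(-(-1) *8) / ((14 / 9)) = 36 / 7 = 5.14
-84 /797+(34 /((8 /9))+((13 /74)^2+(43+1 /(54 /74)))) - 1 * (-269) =20712736909 /58919022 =351.55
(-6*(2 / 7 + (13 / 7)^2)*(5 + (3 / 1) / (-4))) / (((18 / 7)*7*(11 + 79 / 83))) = -86071 / 194432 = -0.44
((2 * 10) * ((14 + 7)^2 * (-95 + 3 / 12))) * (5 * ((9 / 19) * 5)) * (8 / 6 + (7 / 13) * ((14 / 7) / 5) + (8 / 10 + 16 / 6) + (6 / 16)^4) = -50413505620275 / 1011712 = -49829897.86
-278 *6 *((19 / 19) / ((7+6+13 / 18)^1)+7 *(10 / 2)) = -14449884 / 247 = -58501.55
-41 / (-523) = 41 / 523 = 0.08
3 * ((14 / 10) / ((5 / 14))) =294 / 25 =11.76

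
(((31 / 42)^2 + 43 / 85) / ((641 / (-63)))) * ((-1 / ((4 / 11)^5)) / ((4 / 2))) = 25371491387 / 3124387840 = 8.12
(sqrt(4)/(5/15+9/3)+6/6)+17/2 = 101/10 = 10.10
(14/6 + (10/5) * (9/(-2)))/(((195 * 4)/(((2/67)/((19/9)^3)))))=-162/5974189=-0.00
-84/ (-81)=28/ 27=1.04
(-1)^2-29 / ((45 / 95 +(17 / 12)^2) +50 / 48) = -69707 / 9637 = -7.23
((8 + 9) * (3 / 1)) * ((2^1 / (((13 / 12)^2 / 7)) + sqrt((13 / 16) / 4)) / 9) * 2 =140.30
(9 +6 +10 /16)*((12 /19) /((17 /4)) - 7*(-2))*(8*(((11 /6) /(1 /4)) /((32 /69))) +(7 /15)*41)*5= 73405625 /456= 160977.25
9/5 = 1.80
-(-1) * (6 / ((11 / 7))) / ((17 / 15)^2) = 9450 / 3179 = 2.97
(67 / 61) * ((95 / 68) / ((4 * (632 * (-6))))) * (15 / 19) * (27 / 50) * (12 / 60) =-1809 / 209722880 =-0.00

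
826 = 826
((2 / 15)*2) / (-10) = -2 / 75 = -0.03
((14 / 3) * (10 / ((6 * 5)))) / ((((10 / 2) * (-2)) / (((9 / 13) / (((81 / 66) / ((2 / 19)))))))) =-308 / 33345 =-0.01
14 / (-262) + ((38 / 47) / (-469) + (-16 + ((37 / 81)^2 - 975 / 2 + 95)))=-15472869732205 / 37891520226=-408.35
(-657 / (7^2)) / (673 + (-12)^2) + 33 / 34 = 1298751 / 1361122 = 0.95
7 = 7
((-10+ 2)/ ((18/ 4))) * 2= -32/ 9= -3.56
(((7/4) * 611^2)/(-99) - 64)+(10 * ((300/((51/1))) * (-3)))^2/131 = -96330416669/14992164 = -6425.38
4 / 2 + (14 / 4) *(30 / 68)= 241 / 68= 3.54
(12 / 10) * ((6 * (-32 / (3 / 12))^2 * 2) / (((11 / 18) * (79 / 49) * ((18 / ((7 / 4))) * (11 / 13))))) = 1315012608 / 47795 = 27513.60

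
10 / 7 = 1.43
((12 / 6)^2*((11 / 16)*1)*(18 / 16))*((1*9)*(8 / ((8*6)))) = 297 / 64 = 4.64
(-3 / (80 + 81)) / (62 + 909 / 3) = -3 / 58765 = -0.00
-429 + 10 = -419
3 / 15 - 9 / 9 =-4 / 5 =-0.80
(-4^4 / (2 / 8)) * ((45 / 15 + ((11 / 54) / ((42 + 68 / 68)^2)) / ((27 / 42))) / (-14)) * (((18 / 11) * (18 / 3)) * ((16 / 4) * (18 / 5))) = 22085599232 / 711865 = 31024.98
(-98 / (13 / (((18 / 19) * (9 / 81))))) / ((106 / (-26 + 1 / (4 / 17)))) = 4263 / 26182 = 0.16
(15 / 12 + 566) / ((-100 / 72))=-20421 / 50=-408.42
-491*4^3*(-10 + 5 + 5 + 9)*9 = -2545344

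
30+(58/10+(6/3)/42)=3764/105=35.85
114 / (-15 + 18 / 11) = -8.53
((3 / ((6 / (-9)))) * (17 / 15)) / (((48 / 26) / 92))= -5083 / 20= -254.15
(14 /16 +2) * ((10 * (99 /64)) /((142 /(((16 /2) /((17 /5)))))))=56925 /77248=0.74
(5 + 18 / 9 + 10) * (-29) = -493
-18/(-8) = 2.25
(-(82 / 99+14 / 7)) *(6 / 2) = -280 / 33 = -8.48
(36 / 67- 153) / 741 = -3405 / 16549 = -0.21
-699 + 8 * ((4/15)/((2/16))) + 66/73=-745727/1095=-681.03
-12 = -12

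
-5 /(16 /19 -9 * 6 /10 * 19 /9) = 475 /1003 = 0.47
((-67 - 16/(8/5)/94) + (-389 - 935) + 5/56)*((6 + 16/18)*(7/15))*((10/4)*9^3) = -3064388409/376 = -8149969.17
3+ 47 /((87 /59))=3034 /87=34.87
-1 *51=-51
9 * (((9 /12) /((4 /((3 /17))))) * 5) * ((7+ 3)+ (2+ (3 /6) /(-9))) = 17.78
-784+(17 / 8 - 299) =-8647 / 8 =-1080.88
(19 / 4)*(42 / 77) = 57 / 22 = 2.59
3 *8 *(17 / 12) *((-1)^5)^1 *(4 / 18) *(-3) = 68 / 3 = 22.67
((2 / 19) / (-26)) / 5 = -1 / 1235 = -0.00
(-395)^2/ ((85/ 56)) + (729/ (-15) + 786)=8800079/ 85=103530.34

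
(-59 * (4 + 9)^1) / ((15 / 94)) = -72098 / 15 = -4806.53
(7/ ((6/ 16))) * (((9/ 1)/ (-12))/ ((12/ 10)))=-35/ 3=-11.67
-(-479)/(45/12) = 127.73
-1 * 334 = -334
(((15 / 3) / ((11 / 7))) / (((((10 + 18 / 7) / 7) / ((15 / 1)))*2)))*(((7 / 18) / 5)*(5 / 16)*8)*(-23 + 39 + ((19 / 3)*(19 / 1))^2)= 7831161625 / 209088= 37453.90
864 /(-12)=-72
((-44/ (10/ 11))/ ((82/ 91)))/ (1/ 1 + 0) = -11011/ 205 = -53.71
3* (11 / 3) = 11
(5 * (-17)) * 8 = -680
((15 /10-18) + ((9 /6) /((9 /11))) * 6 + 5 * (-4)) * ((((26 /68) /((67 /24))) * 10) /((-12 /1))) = 195 /67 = 2.91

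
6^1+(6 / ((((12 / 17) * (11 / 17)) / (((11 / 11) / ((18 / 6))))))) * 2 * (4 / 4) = 487 / 33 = 14.76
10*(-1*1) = -10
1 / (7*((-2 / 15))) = -15 / 14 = -1.07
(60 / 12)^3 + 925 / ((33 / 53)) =53150 / 33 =1610.61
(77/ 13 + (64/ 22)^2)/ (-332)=-0.04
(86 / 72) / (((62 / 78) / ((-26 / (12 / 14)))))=-50869 / 1116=-45.58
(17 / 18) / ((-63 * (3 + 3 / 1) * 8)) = -17 / 54432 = -0.00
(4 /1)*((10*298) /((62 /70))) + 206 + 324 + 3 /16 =6938173 /496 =13988.25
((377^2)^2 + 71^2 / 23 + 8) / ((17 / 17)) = 464615015968 / 23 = 20200652868.17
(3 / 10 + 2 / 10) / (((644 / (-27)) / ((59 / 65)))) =-1593 / 83720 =-0.02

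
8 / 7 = 1.14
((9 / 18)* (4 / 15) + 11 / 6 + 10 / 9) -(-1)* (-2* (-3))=817 / 90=9.08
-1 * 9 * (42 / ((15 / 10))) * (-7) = 1764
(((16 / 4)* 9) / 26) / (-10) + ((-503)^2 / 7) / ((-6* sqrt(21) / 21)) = -253009* sqrt(21) / 42- 9 / 65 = -27605.68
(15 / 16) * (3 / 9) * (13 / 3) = 65 / 48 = 1.35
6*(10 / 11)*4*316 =75840 / 11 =6894.55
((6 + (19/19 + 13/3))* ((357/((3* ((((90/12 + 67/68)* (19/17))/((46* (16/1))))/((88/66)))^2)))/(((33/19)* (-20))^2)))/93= 2928850305253376/22759683974775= 128.69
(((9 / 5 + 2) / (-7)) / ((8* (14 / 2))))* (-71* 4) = 1349 / 490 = 2.75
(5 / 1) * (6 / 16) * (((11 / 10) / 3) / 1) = 11 / 16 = 0.69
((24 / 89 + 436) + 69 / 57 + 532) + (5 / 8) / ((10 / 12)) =6562637 / 6764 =970.23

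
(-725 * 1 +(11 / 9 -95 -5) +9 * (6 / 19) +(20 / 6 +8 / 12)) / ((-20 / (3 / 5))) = 34924 / 1425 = 24.51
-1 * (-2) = 2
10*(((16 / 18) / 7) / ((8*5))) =2 / 63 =0.03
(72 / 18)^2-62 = -46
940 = 940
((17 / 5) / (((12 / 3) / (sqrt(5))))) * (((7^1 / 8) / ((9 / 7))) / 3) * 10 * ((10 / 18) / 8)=0.30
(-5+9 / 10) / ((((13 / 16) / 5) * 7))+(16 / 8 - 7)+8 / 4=-601 / 91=-6.60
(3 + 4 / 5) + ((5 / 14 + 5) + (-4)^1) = 361 / 70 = 5.16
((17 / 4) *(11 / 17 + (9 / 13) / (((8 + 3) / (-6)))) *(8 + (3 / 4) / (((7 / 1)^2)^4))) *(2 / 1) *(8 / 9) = 120830230925 / 7419298887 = 16.29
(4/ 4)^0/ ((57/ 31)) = 31/ 57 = 0.54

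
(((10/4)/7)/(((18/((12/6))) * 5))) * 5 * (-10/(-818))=25/51534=0.00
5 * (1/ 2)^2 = 5/ 4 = 1.25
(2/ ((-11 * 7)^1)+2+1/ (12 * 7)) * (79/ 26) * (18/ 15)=28993/ 4004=7.24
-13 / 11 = -1.18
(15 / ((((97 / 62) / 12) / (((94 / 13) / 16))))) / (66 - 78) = -21855 / 5044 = -4.33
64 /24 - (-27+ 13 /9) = 254 /9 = 28.22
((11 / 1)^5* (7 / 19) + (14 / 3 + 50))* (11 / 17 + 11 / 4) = 260659399 / 1292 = 201748.76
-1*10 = -10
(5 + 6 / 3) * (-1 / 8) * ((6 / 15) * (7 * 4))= -49 / 5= -9.80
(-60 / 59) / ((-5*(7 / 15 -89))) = -45 / 19588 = -0.00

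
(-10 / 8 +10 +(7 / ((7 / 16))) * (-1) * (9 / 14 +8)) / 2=-3627 / 56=-64.77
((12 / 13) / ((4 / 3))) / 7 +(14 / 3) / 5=1409 / 1365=1.03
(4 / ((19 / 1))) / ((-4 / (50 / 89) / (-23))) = 1150 / 1691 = 0.68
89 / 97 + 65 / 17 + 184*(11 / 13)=3439210 / 21437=160.43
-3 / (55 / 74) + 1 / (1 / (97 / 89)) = -14423 / 4895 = -2.95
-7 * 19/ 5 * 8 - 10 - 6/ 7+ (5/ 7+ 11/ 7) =-7748/ 35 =-221.37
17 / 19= 0.89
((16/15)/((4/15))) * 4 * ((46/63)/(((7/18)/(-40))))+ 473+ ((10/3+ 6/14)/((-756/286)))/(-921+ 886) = -202424713/277830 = -728.59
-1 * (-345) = 345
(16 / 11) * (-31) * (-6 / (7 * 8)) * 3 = 1116 / 77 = 14.49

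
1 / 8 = 0.12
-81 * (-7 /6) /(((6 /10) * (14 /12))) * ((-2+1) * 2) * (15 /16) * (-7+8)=-2025 /8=-253.12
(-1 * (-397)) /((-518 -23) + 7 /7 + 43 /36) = -14292 /19397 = -0.74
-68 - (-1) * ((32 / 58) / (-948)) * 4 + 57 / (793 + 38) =-129333673 / 1903821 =-67.93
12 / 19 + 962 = 18290 / 19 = 962.63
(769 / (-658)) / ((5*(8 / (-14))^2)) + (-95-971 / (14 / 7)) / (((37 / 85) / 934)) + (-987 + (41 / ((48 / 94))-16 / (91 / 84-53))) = -648203451944299 / 520030560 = -1246471.85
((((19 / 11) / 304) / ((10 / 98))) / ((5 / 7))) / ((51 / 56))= 2401 / 28050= 0.09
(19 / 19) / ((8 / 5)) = 5 / 8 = 0.62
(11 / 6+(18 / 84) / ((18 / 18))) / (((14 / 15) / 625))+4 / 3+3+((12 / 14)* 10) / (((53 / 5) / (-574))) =14200747 / 15582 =911.36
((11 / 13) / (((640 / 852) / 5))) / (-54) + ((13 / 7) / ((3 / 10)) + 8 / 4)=423845 / 52416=8.09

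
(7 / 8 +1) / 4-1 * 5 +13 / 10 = -517 / 160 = -3.23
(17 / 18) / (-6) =-17 / 108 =-0.16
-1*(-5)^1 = 5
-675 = -675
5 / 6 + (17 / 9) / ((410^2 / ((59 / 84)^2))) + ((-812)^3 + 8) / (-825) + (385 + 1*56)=76255504171031587 / 117425246400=649396.16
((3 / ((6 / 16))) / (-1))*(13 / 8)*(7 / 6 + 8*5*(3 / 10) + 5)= -1417 / 6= -236.17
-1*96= -96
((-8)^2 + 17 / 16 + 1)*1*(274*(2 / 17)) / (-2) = -144809 / 136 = -1064.77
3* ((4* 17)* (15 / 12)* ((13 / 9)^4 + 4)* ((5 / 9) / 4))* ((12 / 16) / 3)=73.96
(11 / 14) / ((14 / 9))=99 / 196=0.51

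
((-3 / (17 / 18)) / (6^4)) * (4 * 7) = -0.07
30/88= 15/44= 0.34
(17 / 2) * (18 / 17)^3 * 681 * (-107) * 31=-6586885332 / 289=-22791990.77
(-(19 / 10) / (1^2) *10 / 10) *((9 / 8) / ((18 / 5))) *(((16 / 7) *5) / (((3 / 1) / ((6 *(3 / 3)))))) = -95 / 7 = -13.57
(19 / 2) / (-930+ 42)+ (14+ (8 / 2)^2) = 53261 / 1776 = 29.99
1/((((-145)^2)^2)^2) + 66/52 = 6448488917075390651/5080627631635156250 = 1.27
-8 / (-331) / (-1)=-8 / 331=-0.02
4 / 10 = 2 / 5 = 0.40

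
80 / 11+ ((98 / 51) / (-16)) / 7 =32563 / 4488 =7.26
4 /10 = 2 /5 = 0.40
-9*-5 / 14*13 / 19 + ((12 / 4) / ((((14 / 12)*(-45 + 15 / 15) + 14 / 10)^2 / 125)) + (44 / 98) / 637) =31916840849 / 13579590206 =2.35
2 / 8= 1 / 4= 0.25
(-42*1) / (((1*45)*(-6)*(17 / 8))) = 56 / 765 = 0.07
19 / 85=0.22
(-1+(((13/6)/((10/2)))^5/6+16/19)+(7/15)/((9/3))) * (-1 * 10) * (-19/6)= 574567/87480000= 0.01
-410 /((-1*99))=410 /99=4.14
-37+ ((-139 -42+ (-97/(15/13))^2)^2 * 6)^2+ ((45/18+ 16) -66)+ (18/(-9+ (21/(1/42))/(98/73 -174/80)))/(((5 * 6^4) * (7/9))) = 124182176815210963985158127483443/1534041534375000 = 80950987331516633.98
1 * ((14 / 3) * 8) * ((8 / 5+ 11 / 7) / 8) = 74 / 5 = 14.80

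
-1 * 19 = -19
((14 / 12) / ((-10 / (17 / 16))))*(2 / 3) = -119 / 1440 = -0.08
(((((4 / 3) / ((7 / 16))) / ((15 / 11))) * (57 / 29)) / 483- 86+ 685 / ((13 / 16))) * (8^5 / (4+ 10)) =237160820867072 / 133836885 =1772013.90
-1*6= -6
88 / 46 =44 / 23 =1.91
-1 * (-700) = 700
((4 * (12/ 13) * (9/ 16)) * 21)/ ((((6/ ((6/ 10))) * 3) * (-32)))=-189/ 4160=-0.05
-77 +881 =804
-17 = -17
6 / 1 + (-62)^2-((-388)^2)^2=-22663492086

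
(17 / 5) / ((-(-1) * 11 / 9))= 153 / 55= 2.78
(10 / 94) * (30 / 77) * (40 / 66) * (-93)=-93000 / 39809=-2.34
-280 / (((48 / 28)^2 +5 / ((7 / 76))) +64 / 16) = -343 / 75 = -4.57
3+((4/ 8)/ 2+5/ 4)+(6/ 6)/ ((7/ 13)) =6.36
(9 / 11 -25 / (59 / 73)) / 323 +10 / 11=0.82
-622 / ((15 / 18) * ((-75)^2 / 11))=-13684 / 9375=-1.46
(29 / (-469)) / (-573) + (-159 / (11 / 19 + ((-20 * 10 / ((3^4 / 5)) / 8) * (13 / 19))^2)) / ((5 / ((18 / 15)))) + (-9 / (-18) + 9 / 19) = -11038671723045427 / 512116016990550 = -21.56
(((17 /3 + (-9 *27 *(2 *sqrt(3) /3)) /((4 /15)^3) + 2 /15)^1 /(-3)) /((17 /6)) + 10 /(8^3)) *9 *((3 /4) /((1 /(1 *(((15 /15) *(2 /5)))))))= -389421 /217600 + 1476225 *sqrt(3) /544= 4698.39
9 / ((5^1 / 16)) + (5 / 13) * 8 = 2072 / 65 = 31.88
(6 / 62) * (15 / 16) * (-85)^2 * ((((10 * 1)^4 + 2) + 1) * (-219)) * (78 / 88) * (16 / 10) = -5555451385575 / 2728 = -2036455786.50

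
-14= -14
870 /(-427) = -870 /427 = -2.04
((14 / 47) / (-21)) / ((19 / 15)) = -10 / 893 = -0.01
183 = 183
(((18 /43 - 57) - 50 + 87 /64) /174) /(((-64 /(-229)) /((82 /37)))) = -2718782119 /566956032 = -4.80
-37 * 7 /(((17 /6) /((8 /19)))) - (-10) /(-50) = -62483 /1615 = -38.69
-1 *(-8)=8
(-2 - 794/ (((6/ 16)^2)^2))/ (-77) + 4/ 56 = 6505663/ 12474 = 521.54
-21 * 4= -84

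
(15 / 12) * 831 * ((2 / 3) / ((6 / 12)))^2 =5540 / 3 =1846.67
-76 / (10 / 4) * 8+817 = 2869 / 5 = 573.80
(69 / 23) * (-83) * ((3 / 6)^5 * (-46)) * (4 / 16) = 5727 / 64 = 89.48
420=420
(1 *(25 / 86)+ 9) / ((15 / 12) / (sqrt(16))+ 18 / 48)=6392 / 473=13.51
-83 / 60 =-1.38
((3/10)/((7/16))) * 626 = 15024/35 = 429.26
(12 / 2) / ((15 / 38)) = 76 / 5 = 15.20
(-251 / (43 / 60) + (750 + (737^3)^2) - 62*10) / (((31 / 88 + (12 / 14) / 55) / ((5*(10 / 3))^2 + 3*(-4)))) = 4615221928029001373913920 / 39861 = 115782893756528972527.38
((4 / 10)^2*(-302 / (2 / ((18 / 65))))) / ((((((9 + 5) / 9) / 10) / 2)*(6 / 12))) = -391392 / 2275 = -172.04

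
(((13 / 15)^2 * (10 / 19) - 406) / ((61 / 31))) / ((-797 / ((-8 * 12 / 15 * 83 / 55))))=-28553466112 / 11431072125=-2.50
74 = 74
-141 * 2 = -282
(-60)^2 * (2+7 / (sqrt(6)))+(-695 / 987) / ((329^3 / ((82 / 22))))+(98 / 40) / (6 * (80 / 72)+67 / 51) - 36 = 2049762007653034237 / 286107505858020+4200 * sqrt(6) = 17452.16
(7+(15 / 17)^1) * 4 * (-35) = -18760 / 17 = -1103.53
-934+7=-927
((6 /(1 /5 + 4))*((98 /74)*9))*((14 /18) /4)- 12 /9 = 439 /222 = 1.98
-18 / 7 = -2.57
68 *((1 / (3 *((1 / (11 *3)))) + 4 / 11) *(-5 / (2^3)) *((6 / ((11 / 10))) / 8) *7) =-1115625 / 484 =-2305.01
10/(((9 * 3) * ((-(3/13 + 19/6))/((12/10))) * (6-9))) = 104/2385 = 0.04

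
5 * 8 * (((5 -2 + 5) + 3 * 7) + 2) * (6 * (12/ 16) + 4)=10540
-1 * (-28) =28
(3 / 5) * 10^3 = 600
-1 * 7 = -7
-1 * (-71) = 71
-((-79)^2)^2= -38950081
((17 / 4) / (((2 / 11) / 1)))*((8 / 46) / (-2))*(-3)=561 / 92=6.10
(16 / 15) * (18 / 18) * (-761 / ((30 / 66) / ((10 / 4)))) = -4464.53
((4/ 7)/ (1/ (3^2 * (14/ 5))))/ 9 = 8/ 5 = 1.60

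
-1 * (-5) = 5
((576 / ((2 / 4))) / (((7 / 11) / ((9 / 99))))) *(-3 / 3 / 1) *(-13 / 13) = 1152 / 7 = 164.57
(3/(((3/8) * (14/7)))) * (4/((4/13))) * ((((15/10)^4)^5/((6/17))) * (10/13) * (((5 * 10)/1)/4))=2469805617375/524288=4710780.37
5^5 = 3125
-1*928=-928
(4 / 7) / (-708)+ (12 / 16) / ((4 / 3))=11135 / 19824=0.56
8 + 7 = 15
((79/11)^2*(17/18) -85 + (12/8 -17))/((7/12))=-225584/2541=-88.78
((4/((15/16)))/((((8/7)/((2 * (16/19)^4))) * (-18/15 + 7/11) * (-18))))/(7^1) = 5767168/109078677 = 0.05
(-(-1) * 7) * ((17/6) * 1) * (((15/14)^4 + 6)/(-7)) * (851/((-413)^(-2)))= -4719049567289/1568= -3009597938.32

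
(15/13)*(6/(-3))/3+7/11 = -19/143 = -0.13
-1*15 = -15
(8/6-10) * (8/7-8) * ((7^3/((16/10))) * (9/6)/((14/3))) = 4095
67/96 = 0.70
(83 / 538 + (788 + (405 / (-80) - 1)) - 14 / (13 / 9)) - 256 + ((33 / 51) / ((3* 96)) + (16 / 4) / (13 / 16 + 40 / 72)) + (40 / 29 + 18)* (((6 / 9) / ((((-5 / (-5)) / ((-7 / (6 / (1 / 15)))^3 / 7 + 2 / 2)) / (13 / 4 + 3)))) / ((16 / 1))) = 249273992035650623 / 475376309516160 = 524.37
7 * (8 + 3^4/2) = 679/2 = 339.50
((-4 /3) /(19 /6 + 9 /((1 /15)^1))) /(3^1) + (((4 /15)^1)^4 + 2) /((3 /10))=168215948 /25180875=6.68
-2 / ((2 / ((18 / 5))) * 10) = -9 / 25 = -0.36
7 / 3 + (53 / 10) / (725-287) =10273 / 4380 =2.35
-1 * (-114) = 114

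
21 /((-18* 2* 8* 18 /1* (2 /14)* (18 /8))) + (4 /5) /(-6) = -2837 /19440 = -0.15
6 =6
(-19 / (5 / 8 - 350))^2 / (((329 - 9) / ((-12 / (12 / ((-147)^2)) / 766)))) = -7800849 / 29920055750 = -0.00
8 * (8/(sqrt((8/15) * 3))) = 16 * sqrt(10) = 50.60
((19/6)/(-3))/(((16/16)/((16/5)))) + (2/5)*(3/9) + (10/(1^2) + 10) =754/45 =16.76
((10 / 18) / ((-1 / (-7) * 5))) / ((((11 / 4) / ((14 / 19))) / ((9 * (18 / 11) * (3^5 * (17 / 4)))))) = 7287084 / 2299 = 3169.68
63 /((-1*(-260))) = 0.24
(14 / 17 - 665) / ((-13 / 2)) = 22582 / 221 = 102.18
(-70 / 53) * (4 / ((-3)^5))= 280 / 12879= 0.02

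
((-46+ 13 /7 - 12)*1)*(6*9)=-3031.71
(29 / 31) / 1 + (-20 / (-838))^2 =5094369 / 5442391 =0.94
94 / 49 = 1.92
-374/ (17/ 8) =-176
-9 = -9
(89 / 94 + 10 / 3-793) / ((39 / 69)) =-1395.43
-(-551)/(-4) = -551/4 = -137.75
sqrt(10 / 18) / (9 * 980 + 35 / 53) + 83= 53 * sqrt(5) / 1402485 + 83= 83.00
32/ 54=16/ 27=0.59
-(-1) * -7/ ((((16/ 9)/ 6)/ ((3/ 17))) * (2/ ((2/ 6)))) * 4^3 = -756/ 17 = -44.47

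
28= 28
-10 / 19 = -0.53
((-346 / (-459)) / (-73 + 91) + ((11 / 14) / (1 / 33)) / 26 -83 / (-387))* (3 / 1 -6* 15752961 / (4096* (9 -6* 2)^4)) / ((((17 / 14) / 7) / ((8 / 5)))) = -109184787133373 / 33499215360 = -3259.32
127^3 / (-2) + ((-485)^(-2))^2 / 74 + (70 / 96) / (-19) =-1912250135120046343919 / 1867082536290000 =-1024191.54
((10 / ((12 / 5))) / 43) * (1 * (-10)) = -125 / 129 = -0.97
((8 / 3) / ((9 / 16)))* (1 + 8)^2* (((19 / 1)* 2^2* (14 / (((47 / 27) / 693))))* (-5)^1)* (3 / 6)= -19112163840 / 47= -406641783.83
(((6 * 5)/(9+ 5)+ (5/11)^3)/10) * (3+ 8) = 2084/847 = 2.46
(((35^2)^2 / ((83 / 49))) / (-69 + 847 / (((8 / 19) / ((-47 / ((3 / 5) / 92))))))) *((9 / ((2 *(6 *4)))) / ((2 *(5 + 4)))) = -73530625 / 115513528912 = -0.00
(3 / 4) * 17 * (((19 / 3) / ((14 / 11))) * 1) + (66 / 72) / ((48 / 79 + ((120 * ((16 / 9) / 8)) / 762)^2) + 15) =520827543689 / 8201342632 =63.51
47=47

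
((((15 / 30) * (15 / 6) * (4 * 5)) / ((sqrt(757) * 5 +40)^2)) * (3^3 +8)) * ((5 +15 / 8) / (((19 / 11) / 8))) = 20525 / 10773 - 400 * sqrt(757) / 10773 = 0.88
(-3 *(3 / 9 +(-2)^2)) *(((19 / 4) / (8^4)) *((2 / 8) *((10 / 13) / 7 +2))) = -57 / 7168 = -0.01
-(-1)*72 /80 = 9 /10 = 0.90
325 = 325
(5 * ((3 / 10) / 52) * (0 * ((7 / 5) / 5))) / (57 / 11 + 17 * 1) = 0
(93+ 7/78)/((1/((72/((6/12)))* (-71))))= -12372744/13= -951749.54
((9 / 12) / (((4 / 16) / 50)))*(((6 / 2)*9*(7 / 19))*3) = 85050 / 19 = 4476.32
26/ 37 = 0.70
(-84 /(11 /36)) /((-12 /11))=252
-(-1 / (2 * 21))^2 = -1 / 1764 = -0.00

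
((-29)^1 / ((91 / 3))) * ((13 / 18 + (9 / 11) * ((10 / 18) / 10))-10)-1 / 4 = 103021 / 12012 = 8.58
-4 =-4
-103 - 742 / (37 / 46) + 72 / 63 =-265305 / 259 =-1024.34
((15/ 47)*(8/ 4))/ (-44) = -15/ 1034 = -0.01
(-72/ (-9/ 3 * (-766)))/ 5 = -12/ 1915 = -0.01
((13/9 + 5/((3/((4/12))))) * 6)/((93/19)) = 76/31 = 2.45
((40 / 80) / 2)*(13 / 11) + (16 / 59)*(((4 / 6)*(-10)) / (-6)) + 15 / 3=130763 / 23364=5.60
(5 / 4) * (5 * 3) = 75 / 4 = 18.75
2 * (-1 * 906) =-1812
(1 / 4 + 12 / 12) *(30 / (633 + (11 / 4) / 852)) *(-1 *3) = -15336 / 86291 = -0.18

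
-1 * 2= -2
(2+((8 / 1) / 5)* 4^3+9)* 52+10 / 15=88462 / 15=5897.47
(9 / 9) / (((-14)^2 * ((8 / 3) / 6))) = 9 / 784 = 0.01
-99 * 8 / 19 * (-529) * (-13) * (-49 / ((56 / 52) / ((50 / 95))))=2478195720 / 361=6864808.09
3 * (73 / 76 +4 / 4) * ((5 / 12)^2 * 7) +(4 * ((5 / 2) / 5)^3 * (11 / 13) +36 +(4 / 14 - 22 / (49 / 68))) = 30966479 / 2323776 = 13.33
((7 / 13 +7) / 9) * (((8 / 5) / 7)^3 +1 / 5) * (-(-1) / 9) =466 / 23625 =0.02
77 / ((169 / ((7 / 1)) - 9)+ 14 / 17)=9163 / 1900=4.82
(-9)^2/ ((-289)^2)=81/ 83521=0.00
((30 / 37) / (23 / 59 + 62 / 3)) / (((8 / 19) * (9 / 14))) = 39235 / 275798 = 0.14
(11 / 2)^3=1331 / 8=166.38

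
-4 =-4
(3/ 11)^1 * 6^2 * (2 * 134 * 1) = 28944/ 11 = 2631.27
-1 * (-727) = 727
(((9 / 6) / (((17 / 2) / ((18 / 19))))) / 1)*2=108 / 323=0.33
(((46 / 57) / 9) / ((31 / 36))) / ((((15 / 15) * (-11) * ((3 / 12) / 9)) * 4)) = -552 / 6479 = -0.09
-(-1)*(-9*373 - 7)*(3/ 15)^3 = -3364/ 125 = -26.91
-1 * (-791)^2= -625681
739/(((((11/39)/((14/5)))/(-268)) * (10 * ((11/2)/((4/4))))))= -108136392/3025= -35747.57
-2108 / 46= -1054 / 23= -45.83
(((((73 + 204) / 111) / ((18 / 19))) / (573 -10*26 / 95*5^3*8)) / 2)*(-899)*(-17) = -1528254151 / 164287548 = -9.30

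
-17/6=-2.83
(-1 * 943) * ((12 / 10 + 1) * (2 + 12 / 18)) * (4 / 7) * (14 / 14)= -331936 / 105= -3161.30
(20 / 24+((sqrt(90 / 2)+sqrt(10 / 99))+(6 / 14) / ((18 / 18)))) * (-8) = -24 * sqrt(5)- 212 / 21- 8 * sqrt(110) / 33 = -66.30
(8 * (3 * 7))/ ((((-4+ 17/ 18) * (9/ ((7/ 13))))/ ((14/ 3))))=-10976/ 715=-15.35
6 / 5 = 1.20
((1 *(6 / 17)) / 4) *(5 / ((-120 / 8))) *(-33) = 33 / 34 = 0.97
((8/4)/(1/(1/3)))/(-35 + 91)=1/84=0.01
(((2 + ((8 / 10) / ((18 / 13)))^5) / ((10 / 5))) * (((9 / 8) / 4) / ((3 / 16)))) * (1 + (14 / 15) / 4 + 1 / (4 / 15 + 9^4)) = 693678464911789 / 363221470687500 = 1.91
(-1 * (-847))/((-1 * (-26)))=847/26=32.58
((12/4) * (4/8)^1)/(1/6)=9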